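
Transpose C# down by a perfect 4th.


perfect 4th: 4 letter names, 5 semitones
Letter: C - 3 → G
Pitch: C# - 5 semitones, spelled as a G → G#
= G#


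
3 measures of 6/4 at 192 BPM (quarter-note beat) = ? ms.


Step by step:
Quarter-note beat duration = 60000 / 192 ms
Beats per measure (6/4) = 6
One measure = 6 × 60000 / 192 = 360000 / 192 ms
3 measures = 3 × 360000 / 192 = 1080000 / 192
= 5625.0 ms


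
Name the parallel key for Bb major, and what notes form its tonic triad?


Step by step:
Parallel keys share the same tonic but differ in mode
Bb major → parallel is Bb minor
Tonic triad of Bb minor = Bb Db F
= Bb minor; triad = Bb Db F


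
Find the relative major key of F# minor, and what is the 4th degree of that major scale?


Step by step:
The relative major shares the key signature and is a minor 3rd above the minor tonic
A minor 3rd above F# is A
→ relative major of F# minor is A major
A major scale: A B C# D E F# G#
= A major; 4th degree = D


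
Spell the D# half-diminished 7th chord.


Reasoning:
Half-diminished 7th chord = root + minor 3rd + diminished 5th + minor 7th
Seventh chords stack in thirds, so the letter names are D-F-A-C
Root: D#
Minor 3rd above D#: F#
Diminished 5th above D#: A
Minor 7th above D#: C#
Chord = D# F# A C#


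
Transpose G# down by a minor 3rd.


minor 3rd: 3 letter names, 3 semitones
Letter: G - 2 → E
Pitch: G# - 3 semitones, spelled as an E → E#
= E#


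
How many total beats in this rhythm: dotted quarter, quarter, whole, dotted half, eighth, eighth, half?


Reasoning:
Beat values:
  dotted quarter = 1.5 beats
  quarter = 1 beat
  whole = 4 beats
  dotted half = 3 beats
  eighth = 0.5 beats
  eighth = 0.5 beats
  half = 2 beats
Sum = 1.5 + 1 + 4 + 3 + 0.5 + 0.5 + 2
= 12.5 beats


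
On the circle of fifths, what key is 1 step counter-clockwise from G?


Reasoning:
Each counter-clockwise step moves down a perfect 5th (= up a perfect 4th)
From G: G → C
= C


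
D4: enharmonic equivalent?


Step by step:
Enharmonic notes sound the same pitch but are spelled with different letter names
D and C## name the same pitch class
= C##4


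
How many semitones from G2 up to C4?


Solution.
Absolute semitone position = octave×12 + chromatic position
G2: 2×12 + 7 = 31
C4: 4×12 + 0 = 48
Difference = 48 - 31 = 17
= 17 semitones


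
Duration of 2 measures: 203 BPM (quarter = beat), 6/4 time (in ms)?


Let's work it out.
Quarter-note beat duration = 60000 / 203 ms
Beats per measure (6/4) = 6
One measure = 6 × 60000 / 203 = 360000 / 203 ms
2 measures = 2 × 360000 / 203 = 720000 / 203
= 3546.8 ms


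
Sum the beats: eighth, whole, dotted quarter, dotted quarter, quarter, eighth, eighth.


Step by step:
Beat values:
  eighth = 0.5 beats
  whole = 4 beats
  dotted quarter = 1.5 beats
  dotted quarter = 1.5 beats
  quarter = 1 beat
  eighth = 0.5 beats
  eighth = 0.5 beats
Sum = 0.5 + 4 + 1.5 + 1.5 + 1 + 0.5 + 0.5
= 9.5 beats


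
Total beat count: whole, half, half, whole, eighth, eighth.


Let's work it out.
Beat values:
  whole = 4 beats
  half = 2 beats
  half = 2 beats
  whole = 4 beats
  eighth = 0.5 beats
  eighth = 0.5 beats
Sum = 4 + 2 + 2 + 4 + 0.5 + 0.5
= 13 beats


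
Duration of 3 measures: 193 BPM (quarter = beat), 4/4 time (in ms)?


Let's work it out.
Quarter-note beat duration = 60000 / 193 ms
Beats per measure (4/4) = 4
One measure = 4 × 60000 / 193 = 240000 / 193 ms
3 measures = 3 × 240000 / 193 = 720000 / 193
= 3730.6 ms


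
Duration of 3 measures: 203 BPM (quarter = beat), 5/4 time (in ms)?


Reasoning:
Quarter-note beat duration = 60000 / 203 ms
Beats per measure (5/4) = 5
One measure = 5 × 60000 / 203 = 300000 / 203 ms
3 measures = 3 × 300000 / 203 = 900000 / 203
= 4433.5 ms


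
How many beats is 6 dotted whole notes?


Working:
Base whole note = 4 beats
Dot 1 adds half the previous value: +2
One dotted whole = 4 + 2 = 6
6 of them = 6 × 6 = 36
= 36 beats


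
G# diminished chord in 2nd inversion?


Root position: G# B D
2nd inversion: move root and 3rd up an octave
Bass note: D
Notes (bottom to top) = D G# B


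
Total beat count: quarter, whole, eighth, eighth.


Solution.
Beat values:
  quarter = 1 beat
  whole = 4 beats
  eighth = 0.5 beats
  eighth = 0.5 beats
Sum = 1 + 4 + 0.5 + 0.5
= 6 beats


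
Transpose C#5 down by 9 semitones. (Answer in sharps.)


Let's work it out.
C#5: chromatic position 1 in octave 5 → absolute = 5×12 + 1 = 61
Transpose down 9: 61 - 9 = 52
52 = 4×12 + 4 → E in octave 4
Result = E4


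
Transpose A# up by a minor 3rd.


Working:
minor 3rd: 3 letter names, 3 semitones
Letter: A + 2 → C
Pitch: A# + 3 semitones, spelled as a C → C#
= C#


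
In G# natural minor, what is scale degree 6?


Reasoning:
Natural minor scale pattern: W-H-W-W-H-W-W (2-1-2-2-1-2-2 semitones)
Starting from G#:
  G# + 2 semitones → A#
  A# + 1 semitone → B
  B + 2 semitones → C#
  C# + 2 semitones → D#
  D# + 1 semitone → E
  E + 2 semitones → F#
  F# + 2 semitones → G#
Scale: G# A# B C# D# E F#
Degree 6 = E


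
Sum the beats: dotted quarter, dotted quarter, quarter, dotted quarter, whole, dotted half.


Reasoning:
Beat values:
  dotted quarter = 1.5 beats
  dotted quarter = 1.5 beats
  quarter = 1 beat
  dotted quarter = 1.5 beats
  whole = 4 beats
  dotted half = 3 beats
Sum = 1.5 + 1.5 + 1 + 1.5 + 4 + 3
= 12.5 beats


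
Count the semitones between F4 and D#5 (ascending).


Reasoning:
Absolute semitone position = octave×12 + chromatic position
F4: 4×12 + 5 = 53
D#5: 5×12 + 3 = 63
Difference = 63 - 53 = 10
= 10 semitones


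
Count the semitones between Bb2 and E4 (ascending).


Absolute semitone position = octave×12 + chromatic position
Bb2: 2×12 + 10 = 34
E4: 4×12 + 4 = 52
Difference = 52 - 34 = 18
= 18 semitones


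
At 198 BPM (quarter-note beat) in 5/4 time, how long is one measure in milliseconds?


Quarter-note beat duration = 60000 / 198 ms
Beats per measure (5/4) = 5
One measure = 5 × 60000 / 198 = 300000 / 198 ms
= 1515.2 ms


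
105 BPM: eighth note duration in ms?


Working:
One quarter-note beat = 60000 / BPM = 60000 / 105 ms
Eighth note = 1/2 × quarter note
Duration = 1/2 × 60000 / 105 = 30000 / 105
= 285.7 ms


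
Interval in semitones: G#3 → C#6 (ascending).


Let's work it out.
Absolute semitone position = octave×12 + chromatic position
G#3: 3×12 + 8 = 44
C#6: 6×12 + 1 = 73
Difference = 73 - 44 = 29
= 29 semitones


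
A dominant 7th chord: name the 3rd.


Let's work it out.
Dominant 7th chord = root + major 3rd + perfect 5th + minor 7th
Seventh chords stack in thirds, so the letter names are A-C-E-G
Root: A
Major 3rd above A: C#
Perfect 5th above A: E
Minor 7th above A: G
The 3rd = C#


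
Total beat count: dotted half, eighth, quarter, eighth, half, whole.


Let's work it out.
Beat values:
  dotted half = 3 beats
  eighth = 0.5 beats
  quarter = 1 beat
  eighth = 0.5 beats
  half = 2 beats
  whole = 4 beats
Sum = 3 + 0.5 + 1 + 0.5 + 2 + 4
= 11 beats


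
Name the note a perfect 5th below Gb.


Step by step:
A 5th spans 5 letter names, so from G we land on C
A perfect 5th = 7 semitones below Gb
Spell C at that pitch: Cb
= Cb


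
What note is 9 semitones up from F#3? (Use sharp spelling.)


Working:
F#3: chromatic position 6 in octave 3 → absolute = 3×12 + 6 = 42
Transpose up 9: 42 + 9 = 51
51 = 4×12 + 3 → D# in octave 4
Result = D#4


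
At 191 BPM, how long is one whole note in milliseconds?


Reasoning:
One quarter-note beat = 60000 / BPM = 60000 / 191 ms
Whole note = 4 × quarter note
Duration = 4 × 60000 / 191 = 240000 / 191
= 1256.5 ms


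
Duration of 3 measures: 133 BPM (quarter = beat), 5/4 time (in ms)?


Working:
Quarter-note beat duration = 60000 / 133 ms
Beats per measure (5/4) = 5
One measure = 5 × 60000 / 133 = 300000 / 133 ms
3 measures = 3 × 300000 / 133 = 900000 / 133
= 6766.9 ms


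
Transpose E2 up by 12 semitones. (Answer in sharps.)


Step by step:
E2: chromatic position 4 in octave 2 → absolute = 2×12 + 4 = 28
Transpose up 12: 28 + 12 = 40
40 = 3×12 + 4 → E in octave 3
Result = E3


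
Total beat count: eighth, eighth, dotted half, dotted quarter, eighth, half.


Let's work it out.
Beat values:
  eighth = 0.5 beats
  eighth = 0.5 beats
  dotted half = 3 beats
  dotted quarter = 1.5 beats
  eighth = 0.5 beats
  half = 2 beats
Sum = 0.5 + 0.5 + 3 + 1.5 + 0.5 + 2
= 8 beats


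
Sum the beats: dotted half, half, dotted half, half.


Beat values:
  dotted half = 3 beats
  half = 2 beats
  dotted half = 3 beats
  half = 2 beats
Sum = 3 + 2 + 3 + 2
= 10 beats


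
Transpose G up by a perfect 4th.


Working:
perfect 4th: 4 letter names, 5 semitones
Letter: G + 3 → C
Pitch: G + 5 semitones, spelled as a C → C
= C


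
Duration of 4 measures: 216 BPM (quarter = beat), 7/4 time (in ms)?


Quarter-note beat duration = 60000 / 216 ms
Beats per measure (7/4) = 7
One measure = 7 × 60000 / 216 = 420000 / 216 ms
4 measures = 4 × 420000 / 216 = 1680000 / 216
= 7777.8 ms


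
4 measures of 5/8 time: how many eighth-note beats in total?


Step by step:
Time signature 5/8: the bottom number 8 means the eighth note gets one count
The top number 5 means 5 eighth-note beats per measure
Total = 5 × 4 measures
= 20 eighth-note beats


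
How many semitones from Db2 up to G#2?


Step by step:
Absolute semitone position = octave×12 + chromatic position
Db2: 2×12 + 1 = 25
G#2: 2×12 + 8 = 32
Difference = 32 - 25 = 7
= 7 semitones


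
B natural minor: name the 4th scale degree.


Natural minor scale pattern: W-H-W-W-H-W-W (2-1-2-2-1-2-2 semitones)
Starting from B:
  B + 2 semitones → C#
  C# + 1 semitone → D
  D + 2 semitones → E
  E + 2 semitones → F#
  F# + 1 semitone → G
  G + 2 semitones → A
  A + 2 semitones → B
Scale: B C# D E F# G A
Degree 4 = E


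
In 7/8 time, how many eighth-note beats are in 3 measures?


Time signature 7/8: the bottom number 8 means the eighth note gets one count
The top number 7 means 7 eighth-note beats per measure
Total = 7 × 3 measures
= 21 eighth-note beats


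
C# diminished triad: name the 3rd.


Reasoning:
Diminished triad = root + minor 3rd (3 semitones) + diminished 5th (6 semitones)
A triad on C# stacks thirds, so the chord tones use letter names C-E-G
Root: C#
Minor 3rd above C#: E
Diminished 5th above C#: G
The 3rd = E


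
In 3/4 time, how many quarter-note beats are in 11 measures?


Let's work it out.
Time signature 3/4: the bottom number 4 means the quarter note gets one count
The top number 3 means 3 quarter-note beats per measure
Total = 3 × 11 measures
= 33 quarter-note beats


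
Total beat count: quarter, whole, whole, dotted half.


Let's work it out.
Beat values:
  quarter = 1 beat
  whole = 4 beats
  whole = 4 beats
  dotted half = 3 beats
Sum = 1 + 4 + 4 + 3
= 12 beats


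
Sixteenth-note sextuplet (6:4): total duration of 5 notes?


Sextuplet: 6 notes occupy the space of 4 sixteenth notes
Space = 4 × 1/4 = 1 beat
Each sextuplet note = 1 / 6 = 1/6 beats
5 notes = 5 × 1/6 = 5/6
= 5/6 beats


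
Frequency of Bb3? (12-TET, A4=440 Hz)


Working:
f = 440 × 2^(n/12) where n = semitones from A4
Bb3: -11 semitones from A4
f = 440 × 2^(-11/12)
f = 233.08 Hz


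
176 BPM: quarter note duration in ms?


Let's work it out.
One quarter-note beat = 60000 / BPM = 60000 / 176 ms
Duration = 60000 / 176
= 340.9 ms


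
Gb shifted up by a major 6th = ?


major 6th: 6 letter names, 9 semitones
Letter: G + 5 → E
Pitch: Gb + 9 semitones, spelled as an E → Eb
= Eb


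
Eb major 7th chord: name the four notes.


Working:
Major 7th chord = root + major 3rd + perfect 5th + major 7th
Seventh chords stack in thirds, so the letter names are E-G-B-D
Root: Eb
Major 3rd above Eb: G
Perfect 5th above Eb: Bb
Major 7th above Eb: D
Chord = Eb G Bb D


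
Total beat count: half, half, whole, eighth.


Beat values:
  half = 2 beats
  half = 2 beats
  whole = 4 beats
  eighth = 0.5 beats
Sum = 2 + 2 + 4 + 0.5
= 8.5 beats


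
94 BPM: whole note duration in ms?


One quarter-note beat = 60000 / BPM = 60000 / 94 ms
Whole note = 4 × quarter note
Duration = 4 × 60000 / 94 = 240000 / 94
= 2553.2 ms


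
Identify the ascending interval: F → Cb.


Reasoning:
Letter names: F → C spans 5 letter names → a 5th
Semitones: F → Cb = 6 half-steps
A 5th of 6 semitones is a diminished 5th
= diminished 5th


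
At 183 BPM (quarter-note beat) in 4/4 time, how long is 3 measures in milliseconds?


Step by step:
Quarter-note beat duration = 60000 / 183 ms
Beats per measure (4/4) = 4
One measure = 4 × 60000 / 183 = 240000 / 183 ms
3 measures = 3 × 240000 / 183 = 720000 / 183
= 3934.4 ms


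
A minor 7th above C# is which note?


Reasoning:
A 7th spans 7 letter names, so from C we land on B
A minor 7th = 10 semitones above C#
Spell B at that pitch: B
= B


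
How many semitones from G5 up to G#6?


Reasoning:
Absolute semitone position = octave×12 + chromatic position
G5: 5×12 + 7 = 67
G#6: 6×12 + 8 = 80
Difference = 80 - 67 = 13
= 13 semitones


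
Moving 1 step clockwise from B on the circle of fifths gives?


Each clockwise step on the circle of fifths moves up a perfect 5th
From B: B → F#/Gb
= F#/Gb


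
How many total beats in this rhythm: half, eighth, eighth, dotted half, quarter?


Solution.
Beat values:
  half = 2 beats
  eighth = 0.5 beats
  eighth = 0.5 beats
  dotted half = 3 beats
  quarter = 1 beat
Sum = 2 + 0.5 + 0.5 + 3 + 1
= 7 beats


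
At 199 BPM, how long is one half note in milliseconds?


Working:
One quarter-note beat = 60000 / BPM = 60000 / 199 ms
Half note = 2 × quarter note
Duration = 2 × 60000 / 199 = 120000 / 199
= 603.0 ms


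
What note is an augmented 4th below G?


Solution.
A 4th spans 4 letter names, so from G we land on D
An augmented 4th = 6 semitones below G
Spell D at that pitch: Db
= Db


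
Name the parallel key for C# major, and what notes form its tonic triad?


Solution.
Parallel keys share the same tonic but differ in mode
C# major → parallel is C# minor
Tonic triad of C# minor = C# E G#
= C# minor; triad = C# E G#


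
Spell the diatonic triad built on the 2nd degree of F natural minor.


F natural minor scale: F G Ab Bb C Db Eb
Diatonic triad on degree 2 stacks scale notes 2, 4, 6: G Bb Db
G→Bb = 3 semitones; G→Db = 6 semitones → diminished triad
= G Bb Db (diminished)


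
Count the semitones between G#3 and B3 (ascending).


Step by step:
Absolute semitone position = octave×12 + chromatic position
G#3: 3×12 + 8 = 44
B3: 3×12 + 11 = 47
Difference = 47 - 44 = 3
= 3 semitones


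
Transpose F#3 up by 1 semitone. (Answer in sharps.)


Working:
F#3: chromatic position 6 in octave 3 → absolute = 3×12 + 6 = 42
Transpose up 1: 42 + 1 = 43
43 = 3×12 + 7 → G in octave 3
Result = G3


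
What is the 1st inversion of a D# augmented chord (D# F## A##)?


Root position: D# F## A##
1st inversion: move root up an octave
Bass note: F##
Notes (bottom to top) = F## A## D#


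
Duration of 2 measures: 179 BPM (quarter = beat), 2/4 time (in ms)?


Step by step:
Quarter-note beat duration = 60000 / 179 ms
Beats per measure (2/4) = 2
One measure = 2 × 60000 / 179 = 120000 / 179 ms
2 measures = 2 × 120000 / 179 = 240000 / 179
= 1340.8 ms


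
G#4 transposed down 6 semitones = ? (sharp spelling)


Reasoning:
G#4: chromatic position 8 in octave 4 → absolute = 4×12 + 8 = 56
Transpose down 6: 56 - 6 = 50
50 = 4×12 + 2 → D in octave 4
Result = D4


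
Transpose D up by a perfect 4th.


Step by step:
perfect 4th: 4 letter names, 5 semitones
Letter: D + 3 → G
Pitch: D + 5 semitones, spelled as a G → G
= G


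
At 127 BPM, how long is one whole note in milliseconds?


One quarter-note beat = 60000 / BPM = 60000 / 127 ms
Whole note = 4 × quarter note
Duration = 4 × 60000 / 127 = 240000 / 127
= 1889.8 ms


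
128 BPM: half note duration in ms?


Reasoning:
One quarter-note beat = 60000 / BPM = 60000 / 128 ms
Half note = 2 × quarter note
Duration = 2 × 60000 / 128 = 120000 / 128
= 937.5 ms


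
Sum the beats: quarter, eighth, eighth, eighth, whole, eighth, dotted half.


Step by step:
Beat values:
  quarter = 1 beat
  eighth = 0.5 beats
  eighth = 0.5 beats
  eighth = 0.5 beats
  whole = 4 beats
  eighth = 0.5 beats
  dotted half = 3 beats
Sum = 1 + 0.5 + 0.5 + 0.5 + 4 + 0.5 + 3
= 10 beats


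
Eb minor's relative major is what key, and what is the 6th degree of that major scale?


Reasoning:
The relative major shares the key signature and is a minor 3rd above the minor tonic
A minor 3rd above Eb is Gb
→ relative major of Eb minor is Gb major
Gb major scale: Gb Ab Bb Cb Db Eb F
= Gb major; 6th degree = Eb


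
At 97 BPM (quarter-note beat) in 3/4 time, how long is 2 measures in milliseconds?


Solution.
Quarter-note beat duration = 60000 / 97 ms
Beats per measure (3/4) = 3
One measure = 3 × 60000 / 97 = 180000 / 97 ms
2 measures = 2 × 180000 / 97 = 360000 / 97
= 3711.3 ms


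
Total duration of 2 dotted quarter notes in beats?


Working:
Base quarter note = 1 beat
Dot 1 adds half the previous value: +1/2
One dotted quarter = 1 + 1/2 = 3/2
2 of them = 2 × 3/2 = 3
= 3 beats


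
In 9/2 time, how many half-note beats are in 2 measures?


Let's work it out.
Time signature 9/2: the bottom number 2 means the half note gets one count
The top number 9 means 9 half-note beats per measure
Total = 9 × 2 measures
= 18 half-note beats


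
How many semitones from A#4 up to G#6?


Working:
Absolute semitone position = octave×12 + chromatic position
A#4: 4×12 + 10 = 58
G#6: 6×12 + 8 = 80
Difference = 80 - 58 = 22
= 22 semitones


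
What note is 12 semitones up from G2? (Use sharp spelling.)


G2: chromatic position 7 in octave 2 → absolute = 2×12 + 7 = 31
Transpose up 12: 31 + 12 = 43
43 = 3×12 + 7 → G in octave 3
Result = G3


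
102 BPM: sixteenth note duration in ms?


One quarter-note beat = 60000 / BPM = 60000 / 102 ms
Sixteenth note = 1/4 × quarter note
Duration = 1/4 × 60000 / 102 = 15000 / 102
= 147.1 ms


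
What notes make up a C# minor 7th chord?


Working:
Minor 7th chord = root + minor 3rd + perfect 5th + minor 7th
Seventh chords stack in thirds, so the letter names are C-E-G-B
Root: C#
Minor 3rd above C#: E
Perfect 5th above C#: G#
Minor 7th above C#: B
Chord = C# E G# B


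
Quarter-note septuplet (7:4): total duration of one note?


Reasoning:
Septuplet: 7 notes occupy the space of 4 quarter notes
Space = 4 × 1 = 4 beats
Each septuplet note = 4 / 7 = 4/7 beats
= 4/7 beats


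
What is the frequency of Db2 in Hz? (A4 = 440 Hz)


Step by step:
f = 440 × 2^(n/12) where n = semitones from A4
Db2: -32 semitones from A4
f = 440 × 2^(-32/12)
f = 69.30 Hz


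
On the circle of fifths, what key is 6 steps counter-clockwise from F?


Solution.
Each counter-clockwise step moves down a perfect 5th (= up a perfect 4th)
From F: F → Bb → Eb → Ab → Db → F#/Gb → B
= B


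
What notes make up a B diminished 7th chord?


Working:
Diminished 7th chord = root + minor 3rd + diminished 5th + diminished 7th
Seventh chords stack in thirds, so the letter names are B-D-F-A
Root: B
Minor 3rd above B: D
Diminished 5th above B: F
Diminished 7th above B: Ab
Chord = B D F Ab


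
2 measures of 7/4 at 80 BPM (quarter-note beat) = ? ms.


Let's work it out.
Quarter-note beat duration = 60000 / 80 ms
Beats per measure (7/4) = 7
One measure = 7 × 60000 / 80 = 420000 / 80 ms
2 measures = 2 × 420000 / 80 = 840000 / 80
= 10500.0 ms


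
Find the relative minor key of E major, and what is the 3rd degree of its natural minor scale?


The relative minor shares the major's key signature and starts on its 6th degree
6th degree = a major 6th above the tonic; a major 6th above E is C#
→ relative minor of E major is C# minor
C# natural minor scale: C# D# E F# G# A B
= C# minor; 3rd degree = E


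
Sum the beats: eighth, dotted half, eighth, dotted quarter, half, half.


Working:
Beat values:
  eighth = 0.5 beats
  dotted half = 3 beats
  eighth = 0.5 beats
  dotted quarter = 1.5 beats
  half = 2 beats
  half = 2 beats
Sum = 0.5 + 3 + 0.5 + 1.5 + 2 + 2
= 9.5 beats


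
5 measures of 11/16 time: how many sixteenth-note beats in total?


Step by step:
Time signature 11/16: the bottom number 16 means the sixteenth note gets one count
The top number 11 means 11 sixteenth-note beats per measure
Total = 11 × 5 measures
= 55 sixteenth-note beats


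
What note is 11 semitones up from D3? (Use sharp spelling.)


Step by step:
D3: chromatic position 2 in octave 3 → absolute = 3×12 + 2 = 38
Transpose up 11: 38 + 11 = 49
49 = 4×12 + 1 → C# in octave 4
Result = C#4


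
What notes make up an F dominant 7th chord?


Let's work it out.
Dominant 7th chord = root + major 3rd + perfect 5th + minor 7th
Seventh chords stack in thirds, so the letter names are F-A-C-E
Root: F
Major 3rd above F: A
Perfect 5th above F: C
Minor 7th above F: Eb
Chord = F A C Eb


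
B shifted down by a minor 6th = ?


minor 6th: 6 letter names, 8 semitones
Letter: B - 5 → D
Pitch: B - 8 semitones, spelled as a D → D#
= D#


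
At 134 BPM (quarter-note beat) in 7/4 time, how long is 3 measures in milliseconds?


Solution.
Quarter-note beat duration = 60000 / 134 ms
Beats per measure (7/4) = 7
One measure = 7 × 60000 / 134 = 420000 / 134 ms
3 measures = 3 × 420000 / 134 = 1260000 / 134
= 9403.0 ms


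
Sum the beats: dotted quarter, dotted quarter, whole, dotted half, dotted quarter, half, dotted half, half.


Let's work it out.
Beat values:
  dotted quarter = 1.5 beats
  dotted quarter = 1.5 beats
  whole = 4 beats
  dotted half = 3 beats
  dotted quarter = 1.5 beats
  half = 2 beats
  dotted half = 3 beats
  half = 2 beats
Sum = 1.5 + 1.5 + 4 + 3 + 1.5 + 2 + 3 + 2
= 18.5 beats


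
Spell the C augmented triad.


Augmented triad = root + major 3rd (4 semitones) + augmented 5th (8 semitones)
A triad on C stacks thirds, so the chord tones use letter names C-E-G
Root: C
Major 3rd above C: E
Augmented 5th above C: G#
Chord = C E G#


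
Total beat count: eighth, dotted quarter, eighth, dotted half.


Solution.
Beat values:
  eighth = 0.5 beats
  dotted quarter = 1.5 beats
  eighth = 0.5 beats
  dotted half = 3 beats
Sum = 0.5 + 1.5 + 0.5 + 3
= 5.5 beats


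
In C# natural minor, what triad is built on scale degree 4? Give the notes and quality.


C# natural minor scale: C# D# E F# G# A B
Diatonic triad on degree 4 stacks scale notes 4, 6, 1: F# A C#
F#→A = 3 semitones; F#→C# = 7 semitones → minor triad
= F# A C# (minor)


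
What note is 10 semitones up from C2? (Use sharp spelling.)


Working:
C2: chromatic position 0 in octave 2 → absolute = 2×12 + 0 = 24
Transpose up 10: 24 + 10 = 34
34 = 2×12 + 10 → A# in octave 2
Result = A#2


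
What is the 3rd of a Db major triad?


Reasoning:
Major triad = root + major 3rd (4 semitones) + perfect 5th (7 semitones)
A triad on Db stacks thirds, so the chord tones use letter names D-F-A
Root: Db
Major 3rd above Db: F
Perfect 5th above Db: Ab
The 3rd = F


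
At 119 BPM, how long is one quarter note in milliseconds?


Reasoning:
One quarter-note beat = 60000 / BPM = 60000 / 119 ms
Duration = 60000 / 119
= 504.2 ms


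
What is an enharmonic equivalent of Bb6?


Working:
Enharmonic notes sound the same pitch but are spelled with different letter names
Bb and A# name the same pitch class
= A#6


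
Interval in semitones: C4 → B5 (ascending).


Working:
Absolute semitone position = octave×12 + chromatic position
C4: 4×12 + 0 = 48
B5: 5×12 + 11 = 71
Difference = 71 - 48 = 23
= 23 semitones


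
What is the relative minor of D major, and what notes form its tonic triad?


The relative minor shares the major's key signature and starts on its 6th degree
6th degree = a major 6th above the tonic; a major 6th above D is B
→ relative minor of D major is B minor
Tonic triad of B minor = root + minor 3rd + perfect 5th = B D F#
= B minor; triad = B D F#


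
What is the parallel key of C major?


Solution.
Parallel keys share the same tonic but differ in mode
C major → parallel is C minor
= C minor


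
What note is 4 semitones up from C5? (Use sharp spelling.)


C5: chromatic position 0 in octave 5 → absolute = 5×12 + 0 = 60
Transpose up 4: 60 + 4 = 64
64 = 5×12 + 4 → E in octave 5
Result = E5


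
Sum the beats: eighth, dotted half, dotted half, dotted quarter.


Solution.
Beat values:
  eighth = 0.5 beats
  dotted half = 3 beats
  dotted half = 3 beats
  dotted quarter = 1.5 beats
Sum = 0.5 + 3 + 3 + 1.5
= 8 beats


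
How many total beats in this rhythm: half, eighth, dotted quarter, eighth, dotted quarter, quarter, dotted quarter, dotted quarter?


Working:
Beat values:
  half = 2 beats
  eighth = 0.5 beats
  dotted quarter = 1.5 beats
  eighth = 0.5 beats
  dotted quarter = 1.5 beats
  quarter = 1 beat
  dotted quarter = 1.5 beats
  dotted quarter = 1.5 beats
Sum = 2 + 0.5 + 1.5 + 0.5 + 1.5 + 1 + 1.5 + 1.5
= 10 beats


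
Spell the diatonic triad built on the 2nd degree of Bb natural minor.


Solution.
Bb natural minor scale: Bb C Db Eb F Gb Ab
Diatonic triad on degree 2 stacks scale notes 2, 4, 6: C Eb Gb
C→Eb = 3 semitones; C→Gb = 6 semitones → diminished triad
= C Eb Gb (diminished)


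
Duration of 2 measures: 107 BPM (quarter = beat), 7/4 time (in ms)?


Solution.
Quarter-note beat duration = 60000 / 107 ms
Beats per measure (7/4) = 7
One measure = 7 × 60000 / 107 = 420000 / 107 ms
2 measures = 2 × 420000 / 107 = 840000 / 107
= 7850.5 ms


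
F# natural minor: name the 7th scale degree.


Reasoning:
Natural minor scale pattern: W-H-W-W-H-W-W (2-1-2-2-1-2-2 semitones)
Starting from F#:
  F# + 2 semitones → G#
  G# + 1 semitone → A
  A + 2 semitones → B
  B + 2 semitones → C#
  C# + 1 semitone → D
  D + 2 semitones → E
  E + 2 semitones → F#
Scale: F# G# A B C# D E
Degree 7 = E


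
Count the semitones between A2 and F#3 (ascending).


Step by step:
Absolute semitone position = octave×12 + chromatic position
A2: 2×12 + 9 = 33
F#3: 3×12 + 6 = 42
Difference = 42 - 33 = 9
= 9 semitones


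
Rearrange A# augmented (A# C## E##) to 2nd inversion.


Root position: A# C## E##
2nd inversion: move root and 3rd up an octave
Bass note: E##
Notes (bottom to top) = E## A# C##


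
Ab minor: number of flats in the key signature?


Working:
Flat minor keys: A(0), D(1), G(2), C(3), F(4), Bb(5), Eb(6), Ab(7)
Ab minor has 7 flats
Order of flats: Bb Eb Ab Db Gb Cb Fb → first 7: Bb, Eb, Ab, Db, Gb, Cb, Fb
= 7 flats


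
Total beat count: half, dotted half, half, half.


Reasoning:
Beat values:
  half = 2 beats
  dotted half = 3 beats
  half = 2 beats
  half = 2 beats
Sum = 2 + 3 + 2 + 2
= 9 beats


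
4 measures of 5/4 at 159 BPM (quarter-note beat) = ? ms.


Solution.
Quarter-note beat duration = 60000 / 159 ms
Beats per measure (5/4) = 5
One measure = 5 × 60000 / 159 = 300000 / 159 ms
4 measures = 4 × 300000 / 159 = 1200000 / 159
= 7547.2 ms


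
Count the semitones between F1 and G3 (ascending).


Absolute semitone position = octave×12 + chromatic position
F1: 1×12 + 5 = 17
G3: 3×12 + 7 = 43
Difference = 43 - 17 = 26
= 26 semitones


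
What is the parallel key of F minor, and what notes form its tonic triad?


Parallel keys share the same tonic but differ in mode
F minor → parallel is F major
Tonic triad of F major = F A C
= F major; triad = F A C


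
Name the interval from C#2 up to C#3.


Letter names: C → C spans 8 letter names → an octave
Semitones: C#2 → C#3 = 12 half-steps
An octave of 12 semitones is a perfect octave
= perfect octave


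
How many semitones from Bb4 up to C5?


Absolute semitone position = octave×12 + chromatic position
Bb4: 4×12 + 10 = 58
C5: 5×12 + 0 = 60
Difference = 60 - 58 = 2
= 2 semitones


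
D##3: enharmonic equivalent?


Step by step:
Enharmonic notes sound the same pitch but are spelled with different letter names
D## and E name the same pitch class
= E3


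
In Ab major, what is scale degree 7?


Working:
Major scale pattern: W-W-H-W-W-W-H (2-2-1-2-2-2-1 semitones)
Starting from Ab:
  Ab + 2 semitones → Bb
  Bb + 2 semitones → C
  C + 1 semitone → Db
  Db + 2 semitones → Eb
  Eb + 2 semitones → F
  F + 2 semitones → G
  G + 1 semitone → Ab
Scale: Ab Bb C Db Eb F G
Degree 7 = G


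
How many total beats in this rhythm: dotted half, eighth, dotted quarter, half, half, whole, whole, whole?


Working:
Beat values:
  dotted half = 3 beats
  eighth = 0.5 beats
  dotted quarter = 1.5 beats
  half = 2 beats
  half = 2 beats
  whole = 4 beats
  whole = 4 beats
  whole = 4 beats
Sum = 3 + 0.5 + 1.5 + 2 + 2 + 4 + 4 + 4
= 21 beats


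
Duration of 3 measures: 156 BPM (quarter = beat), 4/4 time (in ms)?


Quarter-note beat duration = 60000 / 156 ms
Beats per measure (4/4) = 4
One measure = 4 × 60000 / 156 = 240000 / 156 ms
3 measures = 3 × 240000 / 156 = 720000 / 156
= 4615.4 ms


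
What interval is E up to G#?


Working:
Letter names: E → G spans 3 letter names → a 3rd
Semitones: E → G# = 4 half-steps
A 3rd of 4 semitones is a major 3rd
= major 3rd


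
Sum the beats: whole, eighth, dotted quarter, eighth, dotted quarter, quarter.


Solution.
Beat values:
  whole = 4 beats
  eighth = 0.5 beats
  dotted quarter = 1.5 beats
  eighth = 0.5 beats
  dotted quarter = 1.5 beats
  quarter = 1 beat
Sum = 4 + 0.5 + 1.5 + 0.5 + 1.5 + 1
= 9 beats


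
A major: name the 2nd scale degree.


Reasoning:
Major scale pattern: W-W-H-W-W-W-H (2-2-1-2-2-2-1 semitones)
Starting from A:
  A + 2 semitones → B
  B + 2 semitones → C#
  C# + 1 semitone → D
  D + 2 semitones → E
  E + 2 semitones → F#
  F# + 2 semitones → G#
  G# + 1 semitone → A
Scale: A B C# D E F# G#
Degree 2 = B


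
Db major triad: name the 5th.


Let's work it out.
Major triad = root + major 3rd (4 semitones) + perfect 5th (7 semitones)
A triad on Db stacks thirds, so the chord tones use letter names D-F-A
Root: Db
Major 3rd above Db: F
Perfect 5th above Db: Ab
The 5th = Ab


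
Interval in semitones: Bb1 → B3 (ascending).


Step by step:
Absolute semitone position = octave×12 + chromatic position
Bb1: 1×12 + 10 = 22
B3: 3×12 + 11 = 47
Difference = 47 - 22 = 25
= 25 semitones


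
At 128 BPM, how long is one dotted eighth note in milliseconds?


Step by step:
One quarter-note beat = 60000 / BPM = 60000 / 128 ms
Dotted eighth note = 3/4 × quarter note
Duration = 3/4 × 60000 / 128 = 45000 / 128
= 351.6 ms


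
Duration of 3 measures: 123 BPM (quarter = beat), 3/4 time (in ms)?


Let's work it out.
Quarter-note beat duration = 60000 / 123 ms
Beats per measure (3/4) = 3
One measure = 3 × 60000 / 123 = 180000 / 123 ms
3 measures = 3 × 180000 / 123 = 540000 / 123
= 4390.2 ms


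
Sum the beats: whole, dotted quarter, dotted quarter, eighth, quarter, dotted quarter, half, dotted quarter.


Working:
Beat values:
  whole = 4 beats
  dotted quarter = 1.5 beats
  dotted quarter = 1.5 beats
  eighth = 0.5 beats
  quarter = 1 beat
  dotted quarter = 1.5 beats
  half = 2 beats
  dotted quarter = 1.5 beats
Sum = 4 + 1.5 + 1.5 + 0.5 + 1 + 1.5 + 2 + 1.5
= 13.5 beats


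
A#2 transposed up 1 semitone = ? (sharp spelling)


Step by step:
A#2: chromatic position 10 in octave 2 → absolute = 2×12 + 10 = 34
Transpose up 1: 34 + 1 = 35
35 = 2×12 + 11 → B in octave 2
Result = B2


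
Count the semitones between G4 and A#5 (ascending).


Step by step:
Absolute semitone position = octave×12 + chromatic position
G4: 4×12 + 7 = 55
A#5: 5×12 + 10 = 70
Difference = 70 - 55 = 15
= 15 semitones


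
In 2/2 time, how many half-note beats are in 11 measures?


Time signature 2/2: the bottom number 2 means the half note gets one count
The top number 2 means 2 half-note beats per measure
Total = 2 × 11 measures
= 22 half-note beats


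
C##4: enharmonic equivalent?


Enharmonic notes sound the same pitch but are spelled with different letter names
C## and D name the same pitch class
= D4


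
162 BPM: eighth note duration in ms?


Solution.
One quarter-note beat = 60000 / BPM = 60000 / 162 ms
Eighth note = 1/2 × quarter note
Duration = 1/2 × 60000 / 162 = 30000 / 162
= 185.2 ms


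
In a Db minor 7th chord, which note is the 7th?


Solution.
Minor 7th chord = root + minor 3rd + perfect 5th + minor 7th
Seventh chords stack in thirds, so the letter names are D-F-A-C
Root: Db
Minor 3rd above Db: Fb
Perfect 5th above Db: Ab
Minor 7th above Db: Cb
The 7th = Cb


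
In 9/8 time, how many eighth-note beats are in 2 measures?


Time signature 9/8: the bottom number 8 means the eighth note gets one count
The top number 9 means 9 eighth-note beats per measure
Total = 9 × 2 measures
= 18 eighth-note beats


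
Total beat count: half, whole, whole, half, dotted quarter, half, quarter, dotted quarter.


Let's work it out.
Beat values:
  half = 2 beats
  whole = 4 beats
  whole = 4 beats
  half = 2 beats
  dotted quarter = 1.5 beats
  half = 2 beats
  quarter = 1 beat
  dotted quarter = 1.5 beats
Sum = 2 + 4 + 4 + 2 + 1.5 + 2 + 1 + 1.5
= 18 beats


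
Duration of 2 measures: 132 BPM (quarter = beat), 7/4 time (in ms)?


Working:
Quarter-note beat duration = 60000 / 132 ms
Beats per measure (7/4) = 7
One measure = 7 × 60000 / 132 = 420000 / 132 ms
2 measures = 2 × 420000 / 132 = 840000 / 132
= 6363.6 ms


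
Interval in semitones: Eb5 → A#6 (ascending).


Working:
Absolute semitone position = octave×12 + chromatic position
Eb5: 5×12 + 3 = 63
A#6: 6×12 + 10 = 82
Difference = 82 - 63 = 19
= 19 semitones


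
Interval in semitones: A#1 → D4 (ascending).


Reasoning:
Absolute semitone position = octave×12 + chromatic position
A#1: 1×12 + 10 = 22
D4: 4×12 + 2 = 50
Difference = 50 - 22 = 28
= 28 semitones


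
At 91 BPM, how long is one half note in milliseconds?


Step by step:
One quarter-note beat = 60000 / BPM = 60000 / 91 ms
Half note = 2 × quarter note
Duration = 2 × 60000 / 91 = 120000 / 91
= 1318.7 ms


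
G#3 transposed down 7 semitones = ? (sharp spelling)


Let's work it out.
G#3: chromatic position 8 in octave 3 → absolute = 3×12 + 8 = 44
Transpose down 7: 44 - 7 = 37
37 = 3×12 + 1 → C# in octave 3
Result = C#3


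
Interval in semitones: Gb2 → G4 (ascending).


Absolute semitone position = octave×12 + chromatic position
Gb2: 2×12 + 6 = 30
G4: 4×12 + 7 = 55
Difference = 55 - 30 = 25
= 25 semitones


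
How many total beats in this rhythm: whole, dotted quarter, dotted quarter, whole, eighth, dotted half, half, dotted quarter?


Step by step:
Beat values:
  whole = 4 beats
  dotted quarter = 1.5 beats
  dotted quarter = 1.5 beats
  whole = 4 beats
  eighth = 0.5 beats
  dotted half = 3 beats
  half = 2 beats
  dotted quarter = 1.5 beats
Sum = 4 + 1.5 + 1.5 + 4 + 0.5 + 3 + 2 + 1.5
= 18 beats


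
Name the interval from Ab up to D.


Working:
Letter names: A → D spans 4 letter names → a 4th
Semitones: Ab → D = 6 half-steps
A 4th of 6 semitones is an augmented 4th
= augmented 4th


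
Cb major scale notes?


Step by step:
Major scale pattern: W-W-H-W-W-W-H (2-2-1-2-2-2-1 semitones)
Starting from Cb:
  Cb + 2 semitones → Db
  Db + 2 semitones → Eb
  Eb + 1 semitone → Fb
  Fb + 2 semitones → Gb
  Gb + 2 semitones → Ab
  Ab + 2 semitones → Bb
  Bb + 1 semitone → Cb
Scale = Cb Db Eb Fb Gb Ab Bb


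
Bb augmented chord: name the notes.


Step by step:
Augmented triad = root + major 3rd (4 semitones) + augmented 5th (8 semitones)
A triad on Bb stacks thirds, so the chord tones use letter names B-D-F
Root: Bb
Major 3rd above Bb: D
Augmented 5th above Bb: F#
Chord = Bb D F#


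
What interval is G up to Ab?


Letter names: G → A spans 2 letter names → a 2nd
Semitones: G → Ab = 1 half-step
A 2nd of 1 semitone is a minor 2nd
= minor 2nd


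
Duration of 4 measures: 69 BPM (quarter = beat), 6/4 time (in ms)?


Step by step:
Quarter-note beat duration = 60000 / 69 ms
Beats per measure (6/4) = 6
One measure = 6 × 60000 / 69 = 360000 / 69 ms
4 measures = 4 × 360000 / 69 = 1440000 / 69
= 20869.6 ms


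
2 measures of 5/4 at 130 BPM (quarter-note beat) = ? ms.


Reasoning:
Quarter-note beat duration = 60000 / 130 ms
Beats per measure (5/4) = 5
One measure = 5 × 60000 / 130 = 300000 / 130 ms
2 measures = 2 × 300000 / 130 = 600000 / 130
= 4615.4 ms


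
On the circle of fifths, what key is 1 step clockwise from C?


Each clockwise step on the circle of fifths moves up a perfect 5th
From C: C → G
= G


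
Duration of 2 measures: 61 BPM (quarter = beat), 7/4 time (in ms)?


Working:
Quarter-note beat duration = 60000 / 61 ms
Beats per measure (7/4) = 7
One measure = 7 × 60000 / 61 = 420000 / 61 ms
2 measures = 2 × 420000 / 61 = 840000 / 61
= 13770.5 ms


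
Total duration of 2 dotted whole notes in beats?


Base whole note = 4 beats
Dot 1 adds half the previous value: +2
One dotted whole = 4 + 2 = 6
2 of them = 2 × 6 = 12
= 12 beats


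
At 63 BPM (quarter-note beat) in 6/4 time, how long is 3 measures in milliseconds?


Quarter-note beat duration = 60000 / 63 ms
Beats per measure (6/4) = 6
One measure = 6 × 60000 / 63 = 360000 / 63 ms
3 measures = 3 × 360000 / 63 = 1080000 / 63
= 17142.9 ms


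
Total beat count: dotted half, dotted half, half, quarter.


Beat values:
  dotted half = 3 beats
  dotted half = 3 beats
  half = 2 beats
  quarter = 1 beat
Sum = 3 + 3 + 2 + 1
= 9 beats


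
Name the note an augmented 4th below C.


Step by step:
A 4th spans 4 letter names, so from C we land on G
An augmented 4th = 6 semitones below C
Spell G at that pitch: Gb
= Gb


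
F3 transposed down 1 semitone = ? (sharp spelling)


Reasoning:
F3: chromatic position 5 in octave 3 → absolute = 3×12 + 5 = 41
Transpose down 1: 41 - 1 = 40
40 = 3×12 + 4 → E in octave 3
Result = E3


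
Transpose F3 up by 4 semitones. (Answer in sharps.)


F3: chromatic position 5 in octave 3 → absolute = 3×12 + 5 = 41
Transpose up 4: 41 + 4 = 45
45 = 3×12 + 9 → A in octave 3
Result = A3


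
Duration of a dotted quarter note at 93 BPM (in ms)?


One quarter-note beat = 60000 / BPM = 60000 / 93 ms
Dotted quarter note = 3/2 × quarter note
Duration = 3/2 × 60000 / 93 = 90000 / 93
= 967.7 ms


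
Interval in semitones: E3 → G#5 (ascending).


Absolute semitone position = octave×12 + chromatic position
E3: 3×12 + 4 = 40
G#5: 5×12 + 8 = 68
Difference = 68 - 40 = 28
= 28 semitones


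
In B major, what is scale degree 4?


Step by step:
Major scale pattern: W-W-H-W-W-W-H (2-2-1-2-2-2-1 semitones)
Starting from B:
  B + 2 semitones → C#
  C# + 2 semitones → D#
  D# + 1 semitone → E
  E + 2 semitones → F#
  F# + 2 semitones → G#
  G# + 2 semitones → A#
  A# + 1 semitone → B
Scale: B C# D# E F# G# A#
Degree 4 = E


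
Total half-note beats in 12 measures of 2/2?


Time signature 2/2: the bottom number 2 means the half note gets one count
The top number 2 means 2 half-note beats per measure
Total = 2 × 12 measures
= 24 half-note beats


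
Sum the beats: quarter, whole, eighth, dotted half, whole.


Reasoning:
Beat values:
  quarter = 1 beat
  whole = 4 beats
  eighth = 0.5 beats
  dotted half = 3 beats
  whole = 4 beats
Sum = 1 + 4 + 0.5 + 3 + 4
= 12.5 beats


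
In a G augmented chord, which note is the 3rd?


Augmented triad = root + major 3rd (4 semitones) + augmented 5th (8 semitones)
A triad on G stacks thirds, so the chord tones use letter names G-B-D
Root: G
Major 3rd above G: B
Augmented 5th above G: D#
The 3rd = B
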